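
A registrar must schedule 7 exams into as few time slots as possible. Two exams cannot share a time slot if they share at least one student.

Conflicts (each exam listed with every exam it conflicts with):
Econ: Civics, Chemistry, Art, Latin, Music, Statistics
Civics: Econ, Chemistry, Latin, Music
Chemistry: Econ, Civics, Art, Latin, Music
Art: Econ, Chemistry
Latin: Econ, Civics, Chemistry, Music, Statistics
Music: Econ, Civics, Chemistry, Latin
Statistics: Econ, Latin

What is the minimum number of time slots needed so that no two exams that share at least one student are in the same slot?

5

Econ, Civics, Chemistry, Latin, Music are mutually in conflict, so at least 5 time slots are needed.
5 time slots suffice: time slot 1 → {Econ}; time slot 2 → {Art, Latin}; time slot 3 → {Chemistry, Statistics}; time slot 4 → {Civics}; time slot 5 → {Music}. Each listed conflict is separated.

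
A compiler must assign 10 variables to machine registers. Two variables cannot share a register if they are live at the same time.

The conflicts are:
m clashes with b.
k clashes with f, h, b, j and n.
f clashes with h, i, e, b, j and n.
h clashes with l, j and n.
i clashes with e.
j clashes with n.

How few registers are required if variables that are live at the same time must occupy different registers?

k, f, h, j, n all conflict with each other, so at least 5 registers are needed.
A valid assignment using 5 registers: m=1, k=2, f=1, h=3, i=3, e=2, b=3, l=1, j=5, n=4. Every pair that conflicts lands in different registers.

5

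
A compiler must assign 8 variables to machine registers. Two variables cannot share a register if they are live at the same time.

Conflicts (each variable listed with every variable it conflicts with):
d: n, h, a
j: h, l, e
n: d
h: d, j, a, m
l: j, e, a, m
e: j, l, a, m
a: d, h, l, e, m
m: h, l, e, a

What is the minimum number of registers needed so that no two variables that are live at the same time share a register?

4

l, e, a, m pairwise conflict, so at least 4 registers are needed.
Using 4 registers: d=3, j=1, n=1, h=2, l=2, e=4, a=1, m=3. Each listed conflict is separated.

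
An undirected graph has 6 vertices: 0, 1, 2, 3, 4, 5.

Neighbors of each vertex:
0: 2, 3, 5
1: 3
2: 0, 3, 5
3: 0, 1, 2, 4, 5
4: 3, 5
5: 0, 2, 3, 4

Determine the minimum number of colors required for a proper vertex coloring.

0, 2, 3, 5 are pairwise adjacent (a clique of size 4), so at least 4 colors are needed.
4 colors suffice: color a → {3}; color b → {1, 5}; color c → {0, 4}; color d → {2}. Each edge has distinct colors on its endpoints.

4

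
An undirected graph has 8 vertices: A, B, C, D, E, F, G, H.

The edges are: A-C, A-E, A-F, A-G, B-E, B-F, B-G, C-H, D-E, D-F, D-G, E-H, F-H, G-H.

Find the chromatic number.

2

D and G are adjacent, so at least 2 colors are needed.
One proper 2-coloring: A=2, B=2, C=1, D=2, E=1, F=1, G=1, H=2. Each edge has distinct colors on its endpoints.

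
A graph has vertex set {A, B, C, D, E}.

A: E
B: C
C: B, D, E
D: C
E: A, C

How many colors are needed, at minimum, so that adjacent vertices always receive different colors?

2

C and D are adjacent, so at least 2 colors are needed.
2 colors suffice: color red → {A, C}; color blue → {B, D, E}. Every edge joins two different colors.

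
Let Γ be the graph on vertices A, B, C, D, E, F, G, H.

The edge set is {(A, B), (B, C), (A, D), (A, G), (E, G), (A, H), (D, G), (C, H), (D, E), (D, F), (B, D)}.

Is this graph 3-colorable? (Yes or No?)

Yes

The chromatic number is 3. A, D, G are mutually adjacent, so at least 3 colors are needed.
3 colors suffice: color 1 → {C, D}; color 2 → {A, E, F}; color 3 → {B, G, H}.
That is already a proper 3-coloring.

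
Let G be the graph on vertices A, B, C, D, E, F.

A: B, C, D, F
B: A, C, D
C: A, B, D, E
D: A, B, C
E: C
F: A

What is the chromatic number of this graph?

A, B, C, D form a clique, so at least 4 colors are needed.
4 colors suffice: color red → {C, F}; color blue → {A, E}; color green → {B}; color yellow → {D}. Each edge has distinct colors on its endpoints.

4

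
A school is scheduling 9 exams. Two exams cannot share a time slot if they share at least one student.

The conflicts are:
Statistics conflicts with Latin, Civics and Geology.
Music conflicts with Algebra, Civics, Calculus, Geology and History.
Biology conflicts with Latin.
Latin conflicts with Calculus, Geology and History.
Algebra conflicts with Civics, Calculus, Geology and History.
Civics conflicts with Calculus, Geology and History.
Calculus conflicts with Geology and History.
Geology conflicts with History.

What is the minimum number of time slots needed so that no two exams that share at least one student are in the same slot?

Music, Algebra, Civics, Calculus, Geology, History are mutually in conflict, so at least 6 time slots are needed.
6 time slots suffice: time slot 1 → {Biology, Geology}; time slot 2 → {Statistics, History}; time slot 3 → {Latin, Civics}; time slot 4 → {Calculus}; time slot 5 → {Algebra}; time slot 6 → {Music}. Each listed conflict is separated.

6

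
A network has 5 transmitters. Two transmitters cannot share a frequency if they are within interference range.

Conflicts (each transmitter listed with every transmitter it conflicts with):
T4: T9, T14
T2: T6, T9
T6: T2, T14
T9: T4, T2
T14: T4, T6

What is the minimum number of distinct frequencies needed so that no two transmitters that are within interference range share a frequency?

The cycle T4-T9-T2-T6-T14-T4 has odd length 5, so it cannot be 2-colored; at least 3 frequencies are needed.
Using 3 frequencies: T4=1, T2=1, T6=3, T9=2, T14=2. Every pair that conflicts lands in different frequencies.

3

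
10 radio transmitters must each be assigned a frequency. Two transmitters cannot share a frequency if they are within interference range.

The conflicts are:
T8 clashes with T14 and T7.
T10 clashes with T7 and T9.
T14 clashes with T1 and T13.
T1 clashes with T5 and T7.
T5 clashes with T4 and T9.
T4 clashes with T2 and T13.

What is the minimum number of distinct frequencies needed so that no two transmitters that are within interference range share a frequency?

3

The cycle T9-T5-T1-T7-T10-T9 has odd length 5, so it cannot be 2-colored; at least 3 frequencies are needed.
3 frequencies suffice: frequency 1 → {T8, T10, T1, T4}; frequency 2 → {T14, T5, T7, T2}; frequency 3 → {T13, T9}. Every pair that conflicts lands in different frequencies.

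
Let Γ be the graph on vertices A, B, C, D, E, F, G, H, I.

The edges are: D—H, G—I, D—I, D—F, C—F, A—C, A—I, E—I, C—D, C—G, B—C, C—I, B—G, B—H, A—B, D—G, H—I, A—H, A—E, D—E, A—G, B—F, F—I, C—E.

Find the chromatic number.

C, D, F, I form a clique, so at least 4 colors are needed.
4 colors suffice: A=3, B=2, C=1, D=3, E=4, F=4, G=4, H=1, I=2. Every edge joins two different colors.

4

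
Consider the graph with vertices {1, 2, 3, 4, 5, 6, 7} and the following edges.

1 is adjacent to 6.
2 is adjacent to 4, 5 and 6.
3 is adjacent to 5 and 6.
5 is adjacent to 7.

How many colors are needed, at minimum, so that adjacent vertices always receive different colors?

5 and 7 are adjacent, so at least 2 colors are needed.
2 colors suffice: 1=red, 2=red, 3=red, 4=blue, 5=blue, 6=blue, 7=red. No two adjacent vertices share a color.

2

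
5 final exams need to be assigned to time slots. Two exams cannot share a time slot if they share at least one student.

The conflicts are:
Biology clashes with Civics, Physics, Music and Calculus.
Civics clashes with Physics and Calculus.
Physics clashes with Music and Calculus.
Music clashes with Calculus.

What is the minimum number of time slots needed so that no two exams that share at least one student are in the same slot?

4

Biology, Physics, Music, Calculus pairwise conflict, so at least 4 time slots are needed.
4 time slots suffice: time slot 1 → {Biology}; time slot 2 → {Calculus}; time slot 3 → {Physics}; time slot 4 → {Civics, Music}. Each listed conflict is separated.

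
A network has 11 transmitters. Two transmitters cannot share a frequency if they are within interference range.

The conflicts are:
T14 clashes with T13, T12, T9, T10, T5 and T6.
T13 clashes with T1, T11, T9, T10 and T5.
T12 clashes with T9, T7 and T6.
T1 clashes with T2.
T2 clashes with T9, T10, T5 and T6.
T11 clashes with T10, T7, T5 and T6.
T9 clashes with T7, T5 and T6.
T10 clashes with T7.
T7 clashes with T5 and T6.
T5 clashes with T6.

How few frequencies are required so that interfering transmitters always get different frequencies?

4

T12, T9, T7, T6 pairwise conflict, so at least 4 frequencies are needed.
4 frequencies suffice: T14=4, T13=2, T12=3, T1=1, T2=4, T11=1, T9=1, T10=3, T7=4, T5=3, T6=2. Every pair that conflicts lands in different frequencies.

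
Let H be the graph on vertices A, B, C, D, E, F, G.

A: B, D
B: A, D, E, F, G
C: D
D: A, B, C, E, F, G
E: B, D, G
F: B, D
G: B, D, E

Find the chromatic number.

B, D, E, G are mutually adjacent (a clique of size 4), so at least 4 colors are needed.
4 colors suffice: color 1 → {D}; color 2 → {B, C}; color 3 → {A, E, F}; color 4 → {G}. Each edge has distinct colors on its endpoints.

4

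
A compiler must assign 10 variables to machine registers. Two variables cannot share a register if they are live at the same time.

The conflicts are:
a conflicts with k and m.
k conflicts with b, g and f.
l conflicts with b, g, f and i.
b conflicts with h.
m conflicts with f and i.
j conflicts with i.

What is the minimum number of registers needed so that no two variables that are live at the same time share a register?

k and g conflict, so at least 2 registers are needed.
2 registers suffice: a=2, k=1, l=1, b=2, m=1, j=1, g=2, h=1, f=2, i=2. No two conflicting variables share a register.

2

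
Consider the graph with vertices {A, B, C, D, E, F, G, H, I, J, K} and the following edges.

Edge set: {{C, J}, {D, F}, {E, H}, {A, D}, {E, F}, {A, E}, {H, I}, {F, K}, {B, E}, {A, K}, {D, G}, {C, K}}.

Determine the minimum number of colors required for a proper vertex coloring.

2

A and D are adjacent, so at least 2 colors are needed.
2 colors suffice: color 1 → {D, E, I, J, K}; color 2 → {A, B, C, F, G, H}. Every edge joins two different colors.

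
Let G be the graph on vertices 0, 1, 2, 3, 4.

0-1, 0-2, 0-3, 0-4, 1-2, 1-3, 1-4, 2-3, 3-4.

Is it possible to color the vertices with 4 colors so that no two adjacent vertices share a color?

The chromatic number is 4. 0, 1, 3, 4 are mutually adjacent (a clique of size 4), so at least 4 colors are needed.
4 colors suffice: color a → {3}; color b → {1}; color c → {0}; color d → {2, 4}.
That is already a proper 4-coloring.

Yes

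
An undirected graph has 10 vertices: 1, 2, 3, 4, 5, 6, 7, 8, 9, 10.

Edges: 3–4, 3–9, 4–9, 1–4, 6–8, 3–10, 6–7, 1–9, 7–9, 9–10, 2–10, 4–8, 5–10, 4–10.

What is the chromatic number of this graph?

3, 4, 9, 10 are mutually adjacent (a clique of size 4), so at least 4 colors are needed.
A valid assignment using 4 colors: 1=red, 2=blue, 3=yellow, 4=blue, 5=blue, 6=blue, 7=red, 8=red, 9=green, 10=red. Each edge has distinct colors on its endpoints.

4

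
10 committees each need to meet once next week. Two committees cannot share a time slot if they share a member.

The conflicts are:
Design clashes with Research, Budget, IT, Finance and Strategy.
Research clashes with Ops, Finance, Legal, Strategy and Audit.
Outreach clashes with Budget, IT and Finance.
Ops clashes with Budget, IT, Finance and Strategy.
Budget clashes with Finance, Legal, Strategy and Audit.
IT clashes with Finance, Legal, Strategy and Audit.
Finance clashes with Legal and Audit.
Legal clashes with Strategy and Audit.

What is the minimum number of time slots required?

IT, Finance, Legal, Audit are mutually in conflict, so at least 4 time slots are needed.
A valid assignment using 4 time slots: Design=3, Research=2, Outreach=3, Ops=3, Budget=2, IT=2, Finance=1, Legal=3, Strategy=1, Audit=4. Each listed conflict is separated.

4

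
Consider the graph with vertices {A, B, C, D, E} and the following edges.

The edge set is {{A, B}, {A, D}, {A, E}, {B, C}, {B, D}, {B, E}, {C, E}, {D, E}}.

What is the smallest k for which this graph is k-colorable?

A, B, D, E are pairwise adjacent (a clique of size 4), so at least 4 colors are needed.
4 colors suffice: color 1 → {E}; color 2 → {B}; color 3 → {A, C}; color 4 → {D}. No two adjacent vertices share a color.

4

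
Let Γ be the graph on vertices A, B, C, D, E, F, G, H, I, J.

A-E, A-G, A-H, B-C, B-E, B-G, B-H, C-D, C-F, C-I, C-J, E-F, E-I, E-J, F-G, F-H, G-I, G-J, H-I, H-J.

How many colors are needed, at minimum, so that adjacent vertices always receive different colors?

B and H are adjacent, so at least 2 colors are needed.
2 colors suffice: color red → {C, E, G, H}; color blue → {A, B, D, F, I, J}. Every edge joins two different colors.

2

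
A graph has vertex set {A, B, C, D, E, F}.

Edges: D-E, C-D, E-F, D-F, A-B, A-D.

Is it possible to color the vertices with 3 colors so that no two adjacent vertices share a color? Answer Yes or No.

Yes

The chromatic number is 3. D, E, F form a triangle, so at least 3 colors are needed.
3 colors suffice: color 1 → {B, D}; color 2 → {A, C, F}; color 3 → {E}.
That is already a proper 3-coloring.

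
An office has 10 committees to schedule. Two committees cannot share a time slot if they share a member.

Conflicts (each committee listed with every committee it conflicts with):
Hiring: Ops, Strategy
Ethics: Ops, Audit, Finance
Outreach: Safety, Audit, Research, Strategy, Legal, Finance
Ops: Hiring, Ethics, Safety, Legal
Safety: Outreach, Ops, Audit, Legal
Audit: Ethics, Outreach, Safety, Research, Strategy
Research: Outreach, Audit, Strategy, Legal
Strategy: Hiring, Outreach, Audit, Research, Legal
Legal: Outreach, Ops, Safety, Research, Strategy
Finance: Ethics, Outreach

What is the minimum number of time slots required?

4

Outreach, Research, Strategy, Legal are mutually in conflict, so at least 4 time slots are needed.
4 time slots suffice: time slot 1 → {Outreach, Ops}; time slot 2 → {Hiring, Audit, Legal, Finance}; time slot 3 → {Ethics, Safety, Strategy}; time slot 4 → {Research}. No two conflicting committees share a time slot.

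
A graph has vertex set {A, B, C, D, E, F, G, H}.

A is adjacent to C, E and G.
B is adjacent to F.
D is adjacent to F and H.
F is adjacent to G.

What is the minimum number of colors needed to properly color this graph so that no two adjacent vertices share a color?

2

F and G are adjacent, so at least 2 colors are needed.
A valid assignment using 2 colors: A=1, B=2, C=2, D=2, E=2, F=1, G=2, H=1. Every edge joins two different colors.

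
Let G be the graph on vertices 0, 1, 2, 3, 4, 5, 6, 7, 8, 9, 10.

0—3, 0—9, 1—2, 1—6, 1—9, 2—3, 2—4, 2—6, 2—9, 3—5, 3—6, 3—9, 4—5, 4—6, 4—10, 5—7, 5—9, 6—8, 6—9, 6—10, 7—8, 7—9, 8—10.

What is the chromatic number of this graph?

2, 3, 6, 9 are pairwise adjacent (a clique of size 4), so at least 4 colors are needed.
4 colors suffice: color a → {0, 5, 6}; color b → {4, 8, 9}; color c → {2, 7, 10}; color d → {1, 3}. Each edge has distinct colors on its endpoints.

4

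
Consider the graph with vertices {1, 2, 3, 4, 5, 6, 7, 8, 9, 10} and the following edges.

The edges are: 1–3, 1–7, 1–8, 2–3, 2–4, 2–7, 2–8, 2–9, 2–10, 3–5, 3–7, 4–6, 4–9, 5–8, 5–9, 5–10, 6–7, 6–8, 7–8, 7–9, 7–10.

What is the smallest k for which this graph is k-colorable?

2, 7, 10 are mutually adjacent, so at least 3 colors are needed.
3 colors suffice: color a → {4, 5, 7}; color b → {1, 2, 6}; color c → {3, 8, 9, 10}. No two adjacent vertices share a color.

3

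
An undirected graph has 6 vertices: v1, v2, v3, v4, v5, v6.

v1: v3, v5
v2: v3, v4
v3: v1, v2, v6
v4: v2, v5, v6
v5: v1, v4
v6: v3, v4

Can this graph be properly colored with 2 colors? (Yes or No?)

The cycle v3-v6-v4-v5-v1-v3 has odd length 5, so it cannot be 2-colored; at least 3 colors are needed.
So 2 colors are not enough.

No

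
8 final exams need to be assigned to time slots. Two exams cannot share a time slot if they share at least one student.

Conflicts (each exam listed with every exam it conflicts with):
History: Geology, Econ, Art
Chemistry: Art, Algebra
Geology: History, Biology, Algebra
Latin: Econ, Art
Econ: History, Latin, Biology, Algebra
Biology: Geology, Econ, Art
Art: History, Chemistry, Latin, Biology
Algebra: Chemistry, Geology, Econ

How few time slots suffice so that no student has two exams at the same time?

The cycle Art-History-Geology-Algebra-Chemistry-Art has odd length 5, so it cannot be 2-colored; at least 3 time slots are needed.
3 time slots suffice: History=2, Chemistry=3, Geology=1, Latin=2, Econ=1, Biology=2, Art=1, Algebra=2. Every pair that conflicts lands in different time slots.

3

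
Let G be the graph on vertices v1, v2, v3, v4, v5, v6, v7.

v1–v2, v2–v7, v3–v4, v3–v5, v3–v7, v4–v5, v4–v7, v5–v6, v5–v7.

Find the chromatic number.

v3, v4, v5, v7 are pairwise adjacent (a clique of size 4), so at least 4 colors are needed.
4 colors suffice: color 1 → {v1, v6, v7}; color 2 → {v2, v5}; color 3 → {v3}; color 4 → {v4}. Each edge has distinct colors on its endpoints.

4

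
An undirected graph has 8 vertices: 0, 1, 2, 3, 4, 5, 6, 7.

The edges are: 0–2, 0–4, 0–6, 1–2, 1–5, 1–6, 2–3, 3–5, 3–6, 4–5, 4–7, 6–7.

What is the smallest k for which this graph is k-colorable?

The cycle 5-3-6-0-4-5 has odd length 5, so it cannot be 2-colored; at least 3 colors are needed.
3 colors suffice: 0=blue, 1=blue, 2=red, 3=blue, 4=red, 5=green, 6=red, 7=blue. No two adjacent vertices share a color.

3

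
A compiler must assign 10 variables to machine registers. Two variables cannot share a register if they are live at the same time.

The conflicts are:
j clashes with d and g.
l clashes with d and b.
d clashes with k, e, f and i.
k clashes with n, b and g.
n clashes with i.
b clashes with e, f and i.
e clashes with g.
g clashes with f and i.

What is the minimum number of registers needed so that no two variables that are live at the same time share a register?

g and i conflict, so at least 2 registers are needed.
2 registers suffice: register 1 → {d, n, b, g}; register 2 → {j, l, k, e, f, i}. Each listed conflict is separated.

2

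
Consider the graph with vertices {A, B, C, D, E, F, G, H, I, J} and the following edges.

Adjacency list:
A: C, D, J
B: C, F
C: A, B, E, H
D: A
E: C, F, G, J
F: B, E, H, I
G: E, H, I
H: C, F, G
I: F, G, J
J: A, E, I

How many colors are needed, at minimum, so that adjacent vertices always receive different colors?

2

G and I are adjacent, so at least 2 colors are needed.
2 colors suffice: color red → {C, D, F, G, J}; color blue → {A, B, E, H, I}. Each edge has distinct colors on its endpoints.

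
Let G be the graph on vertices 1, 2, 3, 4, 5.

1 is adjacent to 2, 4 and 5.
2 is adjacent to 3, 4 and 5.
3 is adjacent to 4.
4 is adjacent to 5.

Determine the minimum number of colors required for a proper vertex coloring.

1, 2, 4, 5 are mutually adjacent (a clique of size 4), so at least 4 colors are needed.
4 colors suffice: color a → {2}; color b → {4}; color c → {3, 5}; color d → {1}. Each edge has distinct colors on its endpoints.

4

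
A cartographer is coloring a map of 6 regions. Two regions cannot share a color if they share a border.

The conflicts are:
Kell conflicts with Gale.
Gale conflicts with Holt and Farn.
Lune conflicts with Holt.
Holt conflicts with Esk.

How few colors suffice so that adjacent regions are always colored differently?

2

Gale and Holt conflict, so at least 2 colors are needed.
2 colors suffice: color 1 → {Kell, Holt, Farn}; color 2 → {Gale, Lune, Esk}. No two conflicting regions share a color.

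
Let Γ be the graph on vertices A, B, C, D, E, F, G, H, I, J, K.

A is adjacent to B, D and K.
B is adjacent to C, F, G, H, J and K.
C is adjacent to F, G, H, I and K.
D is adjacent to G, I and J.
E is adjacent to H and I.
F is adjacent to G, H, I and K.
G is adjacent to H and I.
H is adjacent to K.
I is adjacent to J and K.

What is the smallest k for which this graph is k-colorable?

B, C, F, H, K are mutually adjacent (a clique of size 5), so at least 5 colors are needed.
A valid assignment using 5 colors: A=3, B=1, C=4, D=2, E=2, F=2, G=5, H=3, I=1, J=3, K=5. No two adjacent vertices share a color.

5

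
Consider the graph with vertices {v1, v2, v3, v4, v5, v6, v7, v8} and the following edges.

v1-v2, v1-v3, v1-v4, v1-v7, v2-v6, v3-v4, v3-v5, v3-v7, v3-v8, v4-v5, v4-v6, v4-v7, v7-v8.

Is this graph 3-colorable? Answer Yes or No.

No

v1, v3, v4, v7 are mutually adjacent (a clique of size 4), so at least 4 colors are needed.
So 3 colors are not enough.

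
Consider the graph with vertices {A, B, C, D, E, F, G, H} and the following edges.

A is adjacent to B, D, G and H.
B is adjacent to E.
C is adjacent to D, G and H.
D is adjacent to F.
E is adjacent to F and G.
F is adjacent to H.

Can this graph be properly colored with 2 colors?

The cycle G-C-D-F-E-G has odd length 5, so it cannot be 2-colored; at least 3 colors are needed.
So 2 colors are not enough.

No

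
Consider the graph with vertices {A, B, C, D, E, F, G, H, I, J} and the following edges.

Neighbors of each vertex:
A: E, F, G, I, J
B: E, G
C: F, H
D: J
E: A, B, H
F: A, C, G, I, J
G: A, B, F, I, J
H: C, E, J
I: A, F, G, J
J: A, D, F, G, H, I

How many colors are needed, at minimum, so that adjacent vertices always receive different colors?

A, F, G, I, J are mutually adjacent (a clique of size 5), so at least 5 colors are needed.
5 colors suffice: A=blue, B=blue, C=red, D=blue, E=red, F=yellow, G=green, H=blue, I=purple, J=red. Each edge has distinct colors on its endpoints.

5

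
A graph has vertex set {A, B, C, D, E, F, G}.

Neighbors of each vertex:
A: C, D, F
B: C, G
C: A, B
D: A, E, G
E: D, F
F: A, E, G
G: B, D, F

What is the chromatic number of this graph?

3

The cycle C-A-F-G-B-C has odd length 5, so it cannot be 2-colored; at least 3 colors are needed.
3 colors suffice: color red → {A, E, G}; color blue → {C, D, F}; color green → {B}. No two adjacent vertices share a color.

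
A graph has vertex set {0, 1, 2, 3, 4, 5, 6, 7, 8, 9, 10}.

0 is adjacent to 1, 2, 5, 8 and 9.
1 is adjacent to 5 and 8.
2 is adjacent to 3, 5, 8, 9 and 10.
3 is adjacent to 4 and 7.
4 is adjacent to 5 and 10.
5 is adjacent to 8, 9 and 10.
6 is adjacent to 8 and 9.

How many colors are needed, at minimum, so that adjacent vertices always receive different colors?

4

0, 2, 5, 8 are mutually adjacent (a clique of size 4), so at least 4 colors are needed.
One proper 4-coloring: 0=green, 1=blue, 2=blue, 3=red, 4=blue, 5=red, 6=red, 7=blue, 8=yellow, 9=yellow, 10=green. No two adjacent vertices share a color.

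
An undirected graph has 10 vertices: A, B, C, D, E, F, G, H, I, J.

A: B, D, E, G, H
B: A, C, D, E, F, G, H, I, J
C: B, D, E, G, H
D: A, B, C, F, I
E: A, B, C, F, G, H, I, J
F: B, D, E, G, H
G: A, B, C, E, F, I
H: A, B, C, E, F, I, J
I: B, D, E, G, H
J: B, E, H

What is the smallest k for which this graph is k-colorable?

4

B, E, H, J are pairwise adjacent (a clique of size 4), so at least 4 colors are needed.
A valid assignment using 4 colors: A=4, B=1, C=4, D=2, E=2, F=4, G=3, H=3, I=4, J=4. Each edge has distinct colors on its endpoints.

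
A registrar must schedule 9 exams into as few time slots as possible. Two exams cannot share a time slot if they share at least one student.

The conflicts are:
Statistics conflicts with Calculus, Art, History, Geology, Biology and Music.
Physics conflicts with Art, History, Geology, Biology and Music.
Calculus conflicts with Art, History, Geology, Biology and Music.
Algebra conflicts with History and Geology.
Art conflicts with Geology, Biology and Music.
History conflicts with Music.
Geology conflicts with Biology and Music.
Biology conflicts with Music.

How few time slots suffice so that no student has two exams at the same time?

6

Statistics, Calculus, Art, Geology, Biology, Music all conflict with each other, so at least 6 time slots are needed.
Using 6 time slots: Statistics=3, Physics=3, Calculus=5, Algebra=2, Art=6, History=1, Geology=1, Biology=4, Music=2. Each listed conflict is separated.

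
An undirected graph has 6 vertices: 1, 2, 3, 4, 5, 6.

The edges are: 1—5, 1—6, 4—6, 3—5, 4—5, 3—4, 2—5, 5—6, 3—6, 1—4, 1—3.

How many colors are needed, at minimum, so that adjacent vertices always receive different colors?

5

1, 3, 4, 5, 6 are mutually adjacent (a clique of size 5), so at least 5 colors are needed.
5 colors suffice: color a → {5}; color b → {2, 3}; color c → {1}; color d → {6}; color e → {4}. Each edge has distinct colors on its endpoints.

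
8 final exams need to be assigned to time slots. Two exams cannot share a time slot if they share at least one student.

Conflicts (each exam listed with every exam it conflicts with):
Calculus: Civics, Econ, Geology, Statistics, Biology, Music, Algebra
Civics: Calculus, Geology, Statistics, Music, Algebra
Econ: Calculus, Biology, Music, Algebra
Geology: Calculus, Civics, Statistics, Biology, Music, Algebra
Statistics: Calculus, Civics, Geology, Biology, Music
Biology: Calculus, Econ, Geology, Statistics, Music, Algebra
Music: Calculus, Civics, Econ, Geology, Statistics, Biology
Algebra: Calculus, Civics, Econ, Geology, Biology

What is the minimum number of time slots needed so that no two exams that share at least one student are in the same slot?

Calculus, Civics, Geology, Statistics, Music all conflict with each other, so at least 5 time slots are needed.
5 time slots suffice: time slot 1 → {Calculus}; time slot 2 → {Music, Algebra}; time slot 3 → {Civics, Biology}; time slot 4 → {Econ, Geology}; time slot 5 → {Statistics}. No two conflicting exams share a time slot.

5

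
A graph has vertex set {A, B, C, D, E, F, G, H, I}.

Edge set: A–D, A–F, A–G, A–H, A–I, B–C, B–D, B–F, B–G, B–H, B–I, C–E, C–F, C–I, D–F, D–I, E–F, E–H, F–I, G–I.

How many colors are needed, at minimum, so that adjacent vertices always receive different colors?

4

B, D, F, I form a clique, so at least 4 colors are needed.
4 colors suffice: color 1 → {A, B, E}; color 2 → {F, G, H}; color 3 → {I}; color 4 → {C, D}. Each edge has distinct colors on its endpoints.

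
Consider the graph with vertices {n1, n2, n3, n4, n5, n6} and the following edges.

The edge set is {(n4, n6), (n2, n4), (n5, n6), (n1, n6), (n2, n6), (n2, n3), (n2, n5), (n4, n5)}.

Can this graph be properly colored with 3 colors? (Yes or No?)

No

n2, n4, n5, n6 are mutually adjacent (a clique of size 4), so at least 4 colors are needed.
So 3 colors are not enough.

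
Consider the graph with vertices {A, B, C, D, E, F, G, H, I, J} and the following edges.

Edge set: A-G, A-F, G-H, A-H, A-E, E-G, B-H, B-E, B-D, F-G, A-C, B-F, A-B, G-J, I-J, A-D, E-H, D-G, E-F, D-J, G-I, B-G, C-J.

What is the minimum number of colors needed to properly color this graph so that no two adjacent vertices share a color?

5

A, B, E, G, H are pairwise adjacent (a clique of size 5), so at least 5 colors are needed.
5 colors suffice: color red → {C, G}; color blue → {A, J}; color green → {B, I}; color yellow → {D, E}; color purple → {F, H}. No two adjacent vertices share a color.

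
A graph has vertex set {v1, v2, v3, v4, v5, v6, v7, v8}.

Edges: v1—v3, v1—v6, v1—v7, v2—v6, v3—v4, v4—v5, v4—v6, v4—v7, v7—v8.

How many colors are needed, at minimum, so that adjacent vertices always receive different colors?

v1 and v6 are adjacent, so at least 2 colors are needed.
A valid assignment using 2 colors: v1=1, v2=1, v3=2, v4=1, v5=2, v6=2, v7=2, v8=1. No two adjacent vertices share a color.

2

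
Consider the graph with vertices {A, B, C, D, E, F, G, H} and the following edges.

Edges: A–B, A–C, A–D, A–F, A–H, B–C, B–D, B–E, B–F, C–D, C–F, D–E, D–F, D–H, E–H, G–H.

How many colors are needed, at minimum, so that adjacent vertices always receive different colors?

5

A, B, C, D, F are mutually adjacent (a clique of size 5), so at least 5 colors are needed.
5 colors suffice: A=2, B=3, C=5, D=1, E=2, F=4, G=1, H=3. Each edge has distinct colors on its endpoints.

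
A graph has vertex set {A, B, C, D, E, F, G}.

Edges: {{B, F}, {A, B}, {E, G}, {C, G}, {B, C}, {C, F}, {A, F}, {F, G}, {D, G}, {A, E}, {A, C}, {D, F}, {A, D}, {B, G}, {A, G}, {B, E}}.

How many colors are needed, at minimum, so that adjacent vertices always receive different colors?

A, B, C, F, G are pairwise adjacent (a clique of size 5), so at least 5 colors are needed.
5 colors suffice: color 1 → {A}; color 2 → {G}; color 3 → {E, F}; color 4 → {B, D}; color 5 → {C}. Every edge joins two different colors.

5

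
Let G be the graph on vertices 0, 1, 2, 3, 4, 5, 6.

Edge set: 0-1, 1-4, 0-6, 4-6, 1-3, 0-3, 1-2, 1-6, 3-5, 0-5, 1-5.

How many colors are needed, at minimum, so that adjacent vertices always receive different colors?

4

0, 1, 3, 5 are mutually adjacent (a clique of size 4), so at least 4 colors are needed.
4 colors suffice: 0=blue, 1=red, 2=blue, 3=yellow, 4=blue, 5=green, 6=green. Each edge has distinct colors on its endpoints.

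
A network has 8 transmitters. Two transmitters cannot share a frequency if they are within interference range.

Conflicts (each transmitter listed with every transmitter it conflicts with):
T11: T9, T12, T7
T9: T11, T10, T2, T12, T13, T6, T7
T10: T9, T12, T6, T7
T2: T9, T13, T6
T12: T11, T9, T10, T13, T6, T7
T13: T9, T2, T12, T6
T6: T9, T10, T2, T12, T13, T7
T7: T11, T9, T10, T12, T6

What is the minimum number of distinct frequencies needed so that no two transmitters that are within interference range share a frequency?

T9, T10, T12, T6, T7 are mutually in conflict, so at least 5 frequencies are needed.
5 frequencies suffice: frequency 1 → {T9}; frequency 2 → {T2, T12}; frequency 3 → {T11, T6}; frequency 4 → {T13, T7}; frequency 5 → {T10}. Each listed conflict is separated.

5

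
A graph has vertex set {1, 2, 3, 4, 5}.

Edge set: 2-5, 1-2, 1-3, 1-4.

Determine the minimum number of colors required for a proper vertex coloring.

1 and 2 are adjacent, so at least 2 colors are needed.
2 colors suffice: color red → {1, 5}; color blue → {2, 3, 4}. Each edge has distinct colors on its endpoints.

2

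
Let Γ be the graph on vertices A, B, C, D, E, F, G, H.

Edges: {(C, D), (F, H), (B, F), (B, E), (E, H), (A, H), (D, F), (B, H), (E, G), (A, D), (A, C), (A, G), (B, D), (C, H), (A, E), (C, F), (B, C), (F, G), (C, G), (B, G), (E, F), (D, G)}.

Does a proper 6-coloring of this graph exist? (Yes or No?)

The chromatic number is 5. B, C, D, F, G are mutually adjacent (a clique of size 5), so at least 5 colors are needed.
5 colors suffice: color red → {G, H}; color blue → {C, E}; color green → {A, B}; color yellow → {F}; color purple → {D}.
Since 6 ≥ 5, a proper 6-coloring certainly exists.

Yes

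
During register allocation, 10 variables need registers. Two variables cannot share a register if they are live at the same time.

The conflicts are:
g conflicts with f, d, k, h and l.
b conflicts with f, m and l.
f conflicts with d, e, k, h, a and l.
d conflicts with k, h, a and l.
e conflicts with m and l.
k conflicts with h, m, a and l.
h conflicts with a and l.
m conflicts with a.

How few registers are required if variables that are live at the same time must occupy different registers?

6

g, f, d, k, h, l are mutually in conflict, so at least 6 registers are needed.
6 registers suffice: register 1 → {f, m}; register 2 → {b, e, k}; register 3 → {a, l}; register 4 → {h}; register 5 → {d}; register 6 → {g}. Every pair that conflicts lands in different registers.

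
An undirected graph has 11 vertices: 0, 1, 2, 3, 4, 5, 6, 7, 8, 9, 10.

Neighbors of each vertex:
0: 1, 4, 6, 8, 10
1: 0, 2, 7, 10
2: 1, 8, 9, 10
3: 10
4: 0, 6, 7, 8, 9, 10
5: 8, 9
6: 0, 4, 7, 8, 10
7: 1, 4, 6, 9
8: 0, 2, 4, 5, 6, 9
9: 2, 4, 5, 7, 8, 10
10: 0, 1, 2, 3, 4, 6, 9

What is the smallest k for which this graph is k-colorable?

0, 4, 6, 8 are mutually adjacent (a clique of size 4), so at least 4 colors are needed.
4 colors suffice: color red → {7, 8, 10}; color blue → {1, 3, 4, 5}; color green → {6, 9}; color yellow → {0, 2}. No two adjacent vertices share a color.

4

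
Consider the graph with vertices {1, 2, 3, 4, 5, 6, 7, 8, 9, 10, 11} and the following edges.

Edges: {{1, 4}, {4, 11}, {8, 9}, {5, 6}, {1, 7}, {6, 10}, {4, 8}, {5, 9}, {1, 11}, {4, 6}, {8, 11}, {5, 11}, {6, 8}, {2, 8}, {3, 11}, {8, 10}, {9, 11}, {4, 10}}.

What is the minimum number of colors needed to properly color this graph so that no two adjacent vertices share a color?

4

4, 6, 8, 10 form a clique, so at least 4 colors are needed.
One proper 4-coloring: 1=b, 2=a, 3=b, 4=c, 5=b, 6=a, 7=a, 8=b, 9=c, 10=d, 11=a. No two adjacent vertices share a color.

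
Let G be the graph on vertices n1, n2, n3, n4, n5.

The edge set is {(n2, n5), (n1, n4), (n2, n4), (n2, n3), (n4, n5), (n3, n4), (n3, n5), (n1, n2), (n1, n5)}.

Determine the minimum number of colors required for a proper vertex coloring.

n1, n2, n4, n5 are mutually adjacent (a clique of size 4), so at least 4 colors are needed.
4 colors suffice: color R → {n4}; color B → {n2}; color G → {n5}; color Y → {n1, n3}. Each edge has distinct colors on its endpoints.

4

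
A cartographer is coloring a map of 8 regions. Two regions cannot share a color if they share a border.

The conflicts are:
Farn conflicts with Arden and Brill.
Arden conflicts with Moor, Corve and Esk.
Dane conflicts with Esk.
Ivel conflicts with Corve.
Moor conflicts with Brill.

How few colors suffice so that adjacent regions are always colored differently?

Dane and Esk conflict, so at least 2 colors are needed.
2 colors suffice: color 1 → {Arden, Dane, Ivel, Brill}; color 2 → {Farn, Moor, Corve, Esk}. Every pair that conflicts lands in different colors.

2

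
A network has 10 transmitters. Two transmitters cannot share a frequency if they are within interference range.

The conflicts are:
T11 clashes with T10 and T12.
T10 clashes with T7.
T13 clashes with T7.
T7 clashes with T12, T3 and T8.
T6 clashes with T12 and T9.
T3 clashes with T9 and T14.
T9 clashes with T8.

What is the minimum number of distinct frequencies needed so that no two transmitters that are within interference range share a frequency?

The cycle T3-T7-T12-T6-T9-T3 has odd length 5, so it cannot be 2-colored; at least 3 frequencies are needed.
Using 3 frequencies: T11=1, T10=2, T13=2, T7=1, T6=3, T12=2, T3=2, T9=1, T14=1, T8=2. Each listed conflict is separated.

3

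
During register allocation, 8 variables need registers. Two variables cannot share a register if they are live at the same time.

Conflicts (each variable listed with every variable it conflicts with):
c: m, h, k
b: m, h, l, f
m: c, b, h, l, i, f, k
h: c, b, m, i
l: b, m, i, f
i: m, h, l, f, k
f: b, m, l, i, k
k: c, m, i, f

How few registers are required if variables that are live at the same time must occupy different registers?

4

b, m, l, f pairwise conflict, so at least 4 registers are needed.
Using 4 registers: c=3, b=3, m=1, h=2, l=4, i=3, f=2, k=4. Every pair that conflicts lands in different registers.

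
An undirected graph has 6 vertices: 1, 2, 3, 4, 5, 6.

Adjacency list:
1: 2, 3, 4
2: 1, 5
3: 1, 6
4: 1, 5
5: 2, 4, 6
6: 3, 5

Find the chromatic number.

3

The cycle 2-1-3-6-5-2 has odd length 5, so it cannot be 2-colored; at least 3 colors are needed.
3 colors suffice: color red → {1, 5}; color blue → {2, 3, 4}; color green → {6}. No two adjacent vertices share a color.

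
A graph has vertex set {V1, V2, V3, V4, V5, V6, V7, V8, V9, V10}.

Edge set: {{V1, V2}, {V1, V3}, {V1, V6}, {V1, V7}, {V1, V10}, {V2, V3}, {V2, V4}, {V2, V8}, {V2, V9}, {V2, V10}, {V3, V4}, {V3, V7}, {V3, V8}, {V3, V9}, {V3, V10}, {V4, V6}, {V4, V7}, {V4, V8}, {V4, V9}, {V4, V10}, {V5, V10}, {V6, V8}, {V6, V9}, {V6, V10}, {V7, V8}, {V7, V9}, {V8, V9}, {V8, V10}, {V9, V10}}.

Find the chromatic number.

V2, V3, V4, V8, V9, V10 are pairwise adjacent (a clique of size 6), so at least 6 colors are needed.
6 colors suffice: V1=2, V2=6, V3=3, V4=2, V5=2, V6=3, V7=1, V8=5, V9=4, V10=1. Each edge has distinct colors on its endpoints.

6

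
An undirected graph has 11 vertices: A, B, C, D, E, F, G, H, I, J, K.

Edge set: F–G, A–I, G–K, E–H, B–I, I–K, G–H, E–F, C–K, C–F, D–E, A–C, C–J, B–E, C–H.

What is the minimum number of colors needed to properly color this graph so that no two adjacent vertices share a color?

2

C and H are adjacent, so at least 2 colors are needed.
2 colors suffice: color 1 → {C, E, G, I}; color 2 → {A, B, D, F, H, J, K}. No two adjacent vertices share a color.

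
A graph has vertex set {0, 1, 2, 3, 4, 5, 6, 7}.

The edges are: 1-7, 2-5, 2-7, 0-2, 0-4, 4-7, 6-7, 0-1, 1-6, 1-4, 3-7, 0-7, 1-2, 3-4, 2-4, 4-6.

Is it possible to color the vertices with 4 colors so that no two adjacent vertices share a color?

0, 1, 2, 4, 7 are pairwise adjacent (a clique of size 5), so at least 5 colors are needed.
So 4 colors are not enough.

No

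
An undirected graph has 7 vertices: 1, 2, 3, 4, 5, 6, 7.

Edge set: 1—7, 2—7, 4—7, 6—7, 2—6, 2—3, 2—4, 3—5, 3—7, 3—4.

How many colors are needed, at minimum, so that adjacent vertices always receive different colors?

2, 3, 4, 7 form a clique, so at least 4 colors are needed.
A valid assignment using 4 colors: 1=b, 2=c, 3=b, 4=d, 5=a, 6=b, 7=a. No two adjacent vertices share a color.

4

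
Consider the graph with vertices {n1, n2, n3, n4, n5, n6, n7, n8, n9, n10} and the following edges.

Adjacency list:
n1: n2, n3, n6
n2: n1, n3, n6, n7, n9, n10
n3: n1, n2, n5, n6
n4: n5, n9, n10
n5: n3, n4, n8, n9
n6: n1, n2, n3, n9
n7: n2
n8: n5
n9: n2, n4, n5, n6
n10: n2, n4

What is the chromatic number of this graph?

4

n1, n2, n3, n6 are mutually adjacent (a clique of size 4), so at least 4 colors are needed.
A valid assignment using 4 colors: n1=4, n2=1, n3=3, n4=2, n5=1, n6=2, n7=2, n8=2, n9=3, n10=3. No two adjacent vertices share a color.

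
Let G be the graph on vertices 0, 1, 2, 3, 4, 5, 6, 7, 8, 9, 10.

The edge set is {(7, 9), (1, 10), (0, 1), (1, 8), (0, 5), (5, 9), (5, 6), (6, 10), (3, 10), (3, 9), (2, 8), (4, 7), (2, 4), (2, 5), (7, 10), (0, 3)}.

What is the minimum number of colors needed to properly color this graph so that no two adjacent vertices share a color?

The cycle 9-5-6-10-7-9 has odd length 5, so it cannot be 2-colored; at least 3 colors are needed.
A valid assignment using 3 colors: 0=c, 1=b, 2=b, 3=b, 4=a, 5=a, 6=b, 7=b, 8=a, 9=c, 10=a. No two adjacent vertices share a color.

3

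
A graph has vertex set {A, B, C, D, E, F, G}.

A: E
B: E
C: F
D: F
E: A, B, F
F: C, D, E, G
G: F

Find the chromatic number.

F and G are adjacent, so at least 2 colors are needed.
2 colors suffice: color 1 → {A, B, F}; color 2 → {C, D, E, G}. Each edge has distinct colors on its endpoints.

2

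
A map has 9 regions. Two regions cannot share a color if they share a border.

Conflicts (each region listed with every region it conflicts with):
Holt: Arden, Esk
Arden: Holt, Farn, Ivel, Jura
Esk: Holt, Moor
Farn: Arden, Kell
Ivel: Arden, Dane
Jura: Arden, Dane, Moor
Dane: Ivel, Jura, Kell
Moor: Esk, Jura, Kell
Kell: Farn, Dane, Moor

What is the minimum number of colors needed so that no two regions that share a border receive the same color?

3

The cycle Farn-Arden-Jura-Dane-Kell-Farn has odd length 5, so it cannot be 2-colored; at least 3 colors are needed.
3 colors suffice: color 1 → {Arden, Esk, Kell}; color 2 → {Holt, Farn, Ivel, Jura}; color 3 → {Dane, Moor}. Each listed conflict is separated.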